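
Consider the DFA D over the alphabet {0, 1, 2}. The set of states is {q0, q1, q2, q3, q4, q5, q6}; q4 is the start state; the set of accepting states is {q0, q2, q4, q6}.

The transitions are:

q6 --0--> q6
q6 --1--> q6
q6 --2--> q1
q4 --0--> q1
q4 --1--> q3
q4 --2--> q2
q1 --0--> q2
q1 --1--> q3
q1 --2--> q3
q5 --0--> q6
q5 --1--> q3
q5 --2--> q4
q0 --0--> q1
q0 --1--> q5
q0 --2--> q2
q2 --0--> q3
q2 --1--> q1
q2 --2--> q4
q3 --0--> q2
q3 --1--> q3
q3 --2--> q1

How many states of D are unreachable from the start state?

3

Starting at q4 and following transitions, the reachable set is {q1, q2, q3, q4}. That leaves q0, q5, q6 unreachable — 3 in total.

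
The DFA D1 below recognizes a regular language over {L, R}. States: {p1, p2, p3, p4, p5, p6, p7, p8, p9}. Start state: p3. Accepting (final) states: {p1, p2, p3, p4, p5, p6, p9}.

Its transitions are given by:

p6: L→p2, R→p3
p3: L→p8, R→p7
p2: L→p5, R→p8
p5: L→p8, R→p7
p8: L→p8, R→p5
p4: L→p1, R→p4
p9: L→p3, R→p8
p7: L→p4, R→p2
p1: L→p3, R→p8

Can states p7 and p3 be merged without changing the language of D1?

Reachable states from the start: {p1,p2,p3,p4,p5,p7,p8}. Unreachable: {p6,p9} — drop them.
P0 = {p1,p2,p3,p4,p5} | {p7,p8}.
On input L, block {p1,p2,p3,p4,p5} splits into {p1,p2,p4} and {p3,p5}.
On input L, block {p1,p2,p4} splits into {p1,p2} and {p4}.
Split {p7,p8} by δ(·,L) → {p7} and {p8}.
No further refinement is possible. Final partition (5 blocks): {p1,p2} | {p7} | {p3,p5} | {p4} | {p8}.
p7 and p3 end up in different blocks, so they are distinguishable. For instance, the string 'ε' is accepted from only p3.

No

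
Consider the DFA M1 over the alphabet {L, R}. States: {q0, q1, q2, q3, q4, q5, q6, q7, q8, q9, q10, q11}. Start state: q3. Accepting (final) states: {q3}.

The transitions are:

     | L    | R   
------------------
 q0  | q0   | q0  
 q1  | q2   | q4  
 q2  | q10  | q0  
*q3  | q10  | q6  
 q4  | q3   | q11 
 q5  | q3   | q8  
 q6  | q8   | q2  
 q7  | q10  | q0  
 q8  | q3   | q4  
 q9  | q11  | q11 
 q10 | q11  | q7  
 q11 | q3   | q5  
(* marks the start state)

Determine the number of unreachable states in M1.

2

BFS from q3 reaches {q0, q2, q3, q4, q5, q6, q7, q8, q10, q11}; the 2 state(s) q1, q9 are never visited.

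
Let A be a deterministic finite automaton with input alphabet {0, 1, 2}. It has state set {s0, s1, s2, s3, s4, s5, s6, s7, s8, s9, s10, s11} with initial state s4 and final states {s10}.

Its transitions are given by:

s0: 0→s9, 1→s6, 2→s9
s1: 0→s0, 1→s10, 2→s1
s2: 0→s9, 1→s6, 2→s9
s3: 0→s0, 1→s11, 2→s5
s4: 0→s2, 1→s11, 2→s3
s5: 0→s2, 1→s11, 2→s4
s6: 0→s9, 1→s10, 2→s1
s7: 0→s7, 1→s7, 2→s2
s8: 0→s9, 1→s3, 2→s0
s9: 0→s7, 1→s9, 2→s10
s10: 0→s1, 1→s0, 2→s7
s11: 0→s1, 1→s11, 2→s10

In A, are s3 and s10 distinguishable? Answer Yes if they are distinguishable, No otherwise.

States {s8} cannot be reached from the start state, so discard them.
Initial partition by acceptance: {s10} | {s0,s1,s2,s3,s4,s5,s6,s7,s9,s11}.
On input 1, block {s0,s1,s2,s3,s4,s5,s6,s7,s9,s11} splits into {s0,s2,s3,s4,s5,s7,s9,s11} and {s1,s6}.
Refine {s0,s2,s3,s4,s5,s7,s9,s11} on symbol 0: members go to different blocks, giving {s0,s2,s3,s4,s5,s7,s9} and {s11}.
On input 1, block {s0,s2,s3,s4,s5,s7,s9} splits into {s3,s4,s5} and {s0,s2} and {s7,s9}.
On input 0, block {s1,s6} splits into {s1} and {s6}.
Refine {s7,s9} on symbol 2: members go to different blocks, giving {s7} and {s9}.
Stable partition: {s10} | {s3,s4,s5} | {s1} | {s11} | {s0,s2} | {s7} | {s6} | {s9} — 8 equivalence classes.
s3 and s10 end up in different blocks, so they are distinguishable. For instance, the string 'ε' is accepted from only s10.

Yes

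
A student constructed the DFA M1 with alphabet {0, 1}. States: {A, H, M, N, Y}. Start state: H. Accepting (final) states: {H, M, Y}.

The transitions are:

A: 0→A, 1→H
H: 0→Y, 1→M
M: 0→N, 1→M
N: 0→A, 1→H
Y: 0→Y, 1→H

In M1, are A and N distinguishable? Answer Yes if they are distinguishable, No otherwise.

No

Initial partition by acceptance: {H,M,Y} | {A,N}.
Split {H,M,Y} by δ(·,0) → {H,Y} and {M}.
On input 1, block {H,Y} splits into {H} and {Y}.
The partition is now stable with 4 blocks: {H} | {A,N} | {M} | {Y}.
A and N lie in the same block of the stable partition, so they are equivalent — no string distinguishes them.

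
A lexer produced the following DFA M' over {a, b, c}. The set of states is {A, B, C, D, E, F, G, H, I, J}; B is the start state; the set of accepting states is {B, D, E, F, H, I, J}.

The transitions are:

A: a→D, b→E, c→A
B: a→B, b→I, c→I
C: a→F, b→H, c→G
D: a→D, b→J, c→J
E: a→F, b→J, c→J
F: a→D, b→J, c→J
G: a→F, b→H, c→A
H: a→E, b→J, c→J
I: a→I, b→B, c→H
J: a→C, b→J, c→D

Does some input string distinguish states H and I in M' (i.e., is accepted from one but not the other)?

All states are reachable from the start state.
P0 = {B,D,E,F,H,I,J} | {A,C,G}.
On input a, block {B,D,E,F,H,I,J} splits into {B,D,E,F,H,I} and {J}.
On input b, block {B,D,E,F,H,I} splits into {D,E,F,H} and {B,I}.
On input c, block {B,I} splits into {B} and {I}.
Stable partition: {D,E,F,H} | {A,C,G} | {J} | {B} | {I} — 5 equivalence classes.
H and I end up in different blocks, so they are distinguishable. For instance, the string 'ba' is accepted from only I.

Yes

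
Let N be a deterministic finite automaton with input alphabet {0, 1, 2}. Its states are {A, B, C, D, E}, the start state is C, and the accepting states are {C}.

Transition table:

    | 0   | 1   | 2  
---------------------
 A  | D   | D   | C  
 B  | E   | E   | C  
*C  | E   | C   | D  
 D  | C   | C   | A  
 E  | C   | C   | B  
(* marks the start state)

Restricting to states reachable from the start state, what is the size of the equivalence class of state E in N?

Every state is reachable, so we keep all 5.
Initial partition by acceptance: {C} | {A,B,D,E}.
On input 0, block {A,B,D,E} splits into {A,B} and {D,E}.
Stable partition: {C} | {A,B} | {D,E} — 3 equivalence classes.
The equivalence class containing E is {D,E}, of size 2.

2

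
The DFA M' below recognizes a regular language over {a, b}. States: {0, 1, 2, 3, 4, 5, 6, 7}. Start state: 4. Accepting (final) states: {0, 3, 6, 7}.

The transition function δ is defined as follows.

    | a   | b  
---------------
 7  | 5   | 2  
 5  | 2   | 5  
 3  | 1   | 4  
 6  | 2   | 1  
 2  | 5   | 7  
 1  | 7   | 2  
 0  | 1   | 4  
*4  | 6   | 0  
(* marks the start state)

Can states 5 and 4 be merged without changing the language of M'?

First remove the unreachable states {3}; 7 states remain.
Initial partition by acceptance: {0,6,7} | {1,2,4,5}.
Split {1,2,4,5} by δ(·,a) → {1,4} and {2,5}.
Split {0,6,7} by δ(·,a) → {6,7} and {0}.
Refine {6,7} on symbol b: members go to different blocks, giving {6} and {7}.
On input a, block {1,4} splits into {1} and {4}.
On input b, block {2,5} splits into {2} and {5}.
The partition is now stable with 7 blocks: {6} | {1} | {2} | {0} | {7} | {4} | {5}.
5 and 4 end up in different blocks, so they are distinguishable. For instance, the string 'a' is accepted from only 4.

No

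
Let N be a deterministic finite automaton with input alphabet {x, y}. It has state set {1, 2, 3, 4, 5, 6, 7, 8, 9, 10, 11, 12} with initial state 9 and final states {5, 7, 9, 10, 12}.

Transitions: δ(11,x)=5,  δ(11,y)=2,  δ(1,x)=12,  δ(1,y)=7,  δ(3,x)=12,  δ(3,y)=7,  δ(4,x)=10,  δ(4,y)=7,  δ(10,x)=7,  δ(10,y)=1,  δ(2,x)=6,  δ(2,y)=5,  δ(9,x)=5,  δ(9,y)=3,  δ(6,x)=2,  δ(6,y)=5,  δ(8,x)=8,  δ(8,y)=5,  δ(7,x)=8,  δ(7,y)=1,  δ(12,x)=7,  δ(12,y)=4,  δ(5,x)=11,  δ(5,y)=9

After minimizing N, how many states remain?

7

All states are reachable from the start state.
P0 = {5,7,9,10,12} | {1,2,3,4,6,8,11}.
Refine {5,7,9,10,12} on symbol x: members go to different blocks, giving {9,10,12} and {5,7}.
On input x, block {1,2,3,4,6,8,11} splits into {1,3,4} and {2,6,8} and {11}.
On input x, block {5,7} splits into {5} and {7}.
Refine {9,10,12} on symbol x: members go to different blocks, giving {10,12} and {9}.
Stable partition: {10,12} | {1,3,4} | {5} | {2,6,8} | {11} | {7} | {9} — 7 equivalence classes.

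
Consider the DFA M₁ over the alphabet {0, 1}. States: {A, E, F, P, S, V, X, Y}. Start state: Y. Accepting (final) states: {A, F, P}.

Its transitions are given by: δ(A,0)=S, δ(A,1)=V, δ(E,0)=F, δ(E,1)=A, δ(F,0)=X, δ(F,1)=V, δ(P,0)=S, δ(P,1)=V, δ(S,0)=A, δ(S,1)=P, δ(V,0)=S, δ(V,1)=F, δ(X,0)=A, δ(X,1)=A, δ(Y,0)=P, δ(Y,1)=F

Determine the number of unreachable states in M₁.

Starting at Y and following transitions, the reachable set is {A, F, P, S, V, X, Y}. That leaves E unreachable — 1 in total.

1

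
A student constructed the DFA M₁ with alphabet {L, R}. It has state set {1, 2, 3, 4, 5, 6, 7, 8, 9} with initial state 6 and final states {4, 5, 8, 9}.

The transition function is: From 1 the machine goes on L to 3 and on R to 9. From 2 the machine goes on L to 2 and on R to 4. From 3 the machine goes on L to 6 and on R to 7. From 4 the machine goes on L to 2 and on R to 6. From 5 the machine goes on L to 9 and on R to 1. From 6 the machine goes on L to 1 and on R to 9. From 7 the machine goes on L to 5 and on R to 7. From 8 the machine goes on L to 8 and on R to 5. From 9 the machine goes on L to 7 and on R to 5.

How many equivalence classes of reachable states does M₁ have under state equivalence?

6

First remove the unreachable states {2,4,8}; 6 states remain.
Start with accepting vs non-accepting: {5,9} | {1,3,6,7}.
Split {5,9} by δ(·,L) → {5} and {9}.
Refine {1,3,6,7} on symbol L: members go to different blocks, giving {1,3,6} and {7}.
Split {1,3,6} by δ(·,R) → {1,6} and {3}.
On input L, block {1,6} splits into {1} and {6}.
No further refinement is possible. Final partition (6 blocks): {5} | {1} | {9} | {7} | {3} | {6}.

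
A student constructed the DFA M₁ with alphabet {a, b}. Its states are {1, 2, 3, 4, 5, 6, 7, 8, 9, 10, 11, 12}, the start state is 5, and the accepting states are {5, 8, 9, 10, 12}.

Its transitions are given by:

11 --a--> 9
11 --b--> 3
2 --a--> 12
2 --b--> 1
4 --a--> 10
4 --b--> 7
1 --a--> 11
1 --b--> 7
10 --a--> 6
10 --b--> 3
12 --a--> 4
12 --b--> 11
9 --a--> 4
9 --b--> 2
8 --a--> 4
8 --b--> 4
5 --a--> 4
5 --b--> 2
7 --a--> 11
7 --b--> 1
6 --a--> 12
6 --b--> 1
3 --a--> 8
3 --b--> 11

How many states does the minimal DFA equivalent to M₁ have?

Start with accepting vs non-accepting: {5,8,9,10,12} | {1,2,3,4,6,7,11}.
Refine {1,2,3,4,6,7,11} on symbol a: members go to different blocks, giving {2,3,4,6,11} and {1,7}.
On input b, block {2,3,4,6,11} splits into {2,4,6} and {3,11}.
Refine {5,8,9,10,12} on symbol b: members go to different blocks, giving {5,8,9} and {10,12}.
The partition is now stable with 5 blocks: {5,8,9} | {2,4,6} | {1,7} | {3,11} | {10,12}.

5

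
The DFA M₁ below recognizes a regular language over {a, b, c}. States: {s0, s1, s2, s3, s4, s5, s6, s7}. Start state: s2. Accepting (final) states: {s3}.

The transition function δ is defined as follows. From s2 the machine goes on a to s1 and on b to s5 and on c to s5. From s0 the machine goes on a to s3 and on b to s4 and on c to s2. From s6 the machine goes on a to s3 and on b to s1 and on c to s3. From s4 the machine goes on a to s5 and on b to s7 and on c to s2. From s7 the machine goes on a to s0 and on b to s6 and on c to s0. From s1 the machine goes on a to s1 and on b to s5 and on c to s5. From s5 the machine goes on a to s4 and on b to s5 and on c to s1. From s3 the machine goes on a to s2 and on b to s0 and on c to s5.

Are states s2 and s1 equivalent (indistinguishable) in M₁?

Yes

Initial partition by acceptance: {s3} | {s0,s1,s2,s4,s5,s6,s7}.
On input a, block {s0,s1,s2,s4,s5,s6,s7} splits into {s1,s2,s4,s5,s7} and {s0,s6}.
Refine {s1,s2,s4,s5,s7} on symbol a: members go to different blocks, giving {s1,s2,s4,s5} and {s7}.
Refine {s1,s2,s4,s5} on symbol b: members go to different blocks, giving {s1,s2,s5} and {s4}.
On input a, block {s1,s2,s5} splits into {s1,s2} and {s5}.
On input b, block {s0,s6} splits into {s0} and {s6}.
The partition is now stable with 7 blocks: {s3} | {s1,s2} | {s0} | {s7} | {s4} | {s5} | {s6}.
s2 and s1 lie in the same block of the stable partition, so they are equivalent — no string distinguishes them.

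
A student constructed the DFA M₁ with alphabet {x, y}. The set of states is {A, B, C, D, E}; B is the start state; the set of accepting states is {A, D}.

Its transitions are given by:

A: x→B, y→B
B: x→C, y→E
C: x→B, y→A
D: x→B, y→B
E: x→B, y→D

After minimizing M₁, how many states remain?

3

All states are reachable from the start state.
Start with accepting vs non-accepting: {A,D} | {B,C,E}.
Refine {B,C,E} on symbol y: members go to different blocks, giving {C,E} and {B}.
The partition is now stable with 3 blocks: {A,D} | {C,E} | {B}.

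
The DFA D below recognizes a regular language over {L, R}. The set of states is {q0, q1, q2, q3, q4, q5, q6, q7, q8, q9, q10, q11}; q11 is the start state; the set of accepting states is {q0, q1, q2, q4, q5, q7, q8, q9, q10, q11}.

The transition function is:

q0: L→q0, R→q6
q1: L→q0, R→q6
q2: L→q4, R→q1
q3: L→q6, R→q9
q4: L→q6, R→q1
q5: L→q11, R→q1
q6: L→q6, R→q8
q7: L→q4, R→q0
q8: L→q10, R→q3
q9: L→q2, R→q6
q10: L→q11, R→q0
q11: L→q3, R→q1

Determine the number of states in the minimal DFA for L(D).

States {q5,q7} cannot be reached from the start state, so discard them.
Start with accepting vs non-accepting: {q0,q1,q2,q4,q8,q9,q10,q11} | {q3,q6}.
Split {q0,q1,q2,q4,q8,q9,q10,q11} by δ(·,L) → {q0,q1,q2,q8,q9,q10} and {q4,q11}.
Refine {q0,q1,q2,q8,q9,q10} on symbol L: members go to different blocks, giving {q0,q1,q8,q9} and {q2,q10}.
Split {q0,q1,q8,q9} by δ(·,L) → {q0,q1} and {q8,q9}.
The partition is now stable with 5 blocks: {q0,q1} | {q3,q6} | {q4,q11} | {q2,q10} | {q8,q9}.

5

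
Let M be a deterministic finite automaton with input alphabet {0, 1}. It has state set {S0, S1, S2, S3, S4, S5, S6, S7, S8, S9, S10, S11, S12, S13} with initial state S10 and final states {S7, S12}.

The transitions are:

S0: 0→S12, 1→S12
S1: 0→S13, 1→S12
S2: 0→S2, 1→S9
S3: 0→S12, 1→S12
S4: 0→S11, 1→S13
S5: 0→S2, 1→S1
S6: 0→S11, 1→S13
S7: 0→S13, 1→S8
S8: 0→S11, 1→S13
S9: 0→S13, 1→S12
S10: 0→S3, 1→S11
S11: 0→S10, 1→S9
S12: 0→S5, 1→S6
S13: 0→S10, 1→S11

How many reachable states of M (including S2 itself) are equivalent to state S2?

First remove the unreachable states {S0,S4,S7,S8}; 10 states remain.
Start with accepting vs non-accepting: {S12} | {S1,S2,S3,S5,S6,S9,S10,S11,S13}.
Refine {S1,S2,S3,S5,S6,S9,S10,S11,S13} on symbol 0: members go to different blocks, giving {S1,S2,S5,S6,S9,S10,S11,S13} and {S3}.
Refine {S1,S2,S5,S6,S9,S10,S11,S13} on symbol 0: members go to different blocks, giving {S1,S2,S5,S6,S9,S11,S13} and {S10}.
Split {S1,S2,S5,S6,S9,S11,S13} by δ(·,0) → {S1,S2,S5,S6,S9} and {S11,S13}.
On input 0, block {S1,S2,S5,S6,S9} splits into {S1,S6,S9} and {S2,S5}.
On input 1, block {S1,S6,S9} splits into {S1,S9} and {S6}.
Refine {S11,S13} on symbol 1: members go to different blocks, giving {S11} and {S13}.
The partition is now stable with 8 blocks: {S12} | {S1,S9} | {S3} | {S10} | {S11} | {S2,S5} | {S6} | {S13}.
The equivalence class containing S2 is {S2,S5}, of size 2.

2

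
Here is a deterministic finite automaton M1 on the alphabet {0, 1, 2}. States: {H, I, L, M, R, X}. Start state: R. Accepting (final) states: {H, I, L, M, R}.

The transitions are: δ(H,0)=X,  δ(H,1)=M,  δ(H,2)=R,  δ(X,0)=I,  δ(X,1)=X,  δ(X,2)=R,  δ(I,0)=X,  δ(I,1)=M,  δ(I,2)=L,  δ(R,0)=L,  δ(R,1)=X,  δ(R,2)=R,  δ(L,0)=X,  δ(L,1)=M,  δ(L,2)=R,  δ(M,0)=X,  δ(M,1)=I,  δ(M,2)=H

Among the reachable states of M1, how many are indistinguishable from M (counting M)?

All states are reachable from the start state.
Initial partition by acceptance: {H,I,L,M,R} | {X}.
Split {H,I,L,M,R} by δ(·,0) → {H,I,L,M} and {R}.
On input 2, block {H,I,L,M} splits into {H,L} and {I,M}.
The partition is now stable with 4 blocks: {H,L} | {X} | {R} | {I,M}.
State M belongs to the block {I,M}, which has 2 states.

2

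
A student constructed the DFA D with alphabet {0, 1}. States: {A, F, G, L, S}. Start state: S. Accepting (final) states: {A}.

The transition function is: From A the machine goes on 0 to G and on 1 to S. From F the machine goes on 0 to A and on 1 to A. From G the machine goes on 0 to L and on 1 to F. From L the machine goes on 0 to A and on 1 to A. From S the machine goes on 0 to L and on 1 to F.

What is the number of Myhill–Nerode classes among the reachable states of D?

Start with accepting vs non-accepting: {A} | {F,G,L,S}.
Split {F,G,L,S} by δ(·,0) → {G,S} and {F,L}.
Stable partition: {A} | {G,S} | {F,L} — 3 equivalence classes.

3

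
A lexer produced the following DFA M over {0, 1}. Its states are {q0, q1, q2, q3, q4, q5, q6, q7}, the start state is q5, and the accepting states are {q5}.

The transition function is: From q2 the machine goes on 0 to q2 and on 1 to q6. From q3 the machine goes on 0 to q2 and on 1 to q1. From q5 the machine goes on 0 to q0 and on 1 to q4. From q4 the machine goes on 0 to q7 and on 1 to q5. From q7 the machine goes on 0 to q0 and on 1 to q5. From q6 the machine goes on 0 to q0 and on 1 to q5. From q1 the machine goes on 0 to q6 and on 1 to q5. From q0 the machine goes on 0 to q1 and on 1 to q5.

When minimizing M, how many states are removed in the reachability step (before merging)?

No path from q5 leads to q2, q3; the other 6 states are all reachable.

2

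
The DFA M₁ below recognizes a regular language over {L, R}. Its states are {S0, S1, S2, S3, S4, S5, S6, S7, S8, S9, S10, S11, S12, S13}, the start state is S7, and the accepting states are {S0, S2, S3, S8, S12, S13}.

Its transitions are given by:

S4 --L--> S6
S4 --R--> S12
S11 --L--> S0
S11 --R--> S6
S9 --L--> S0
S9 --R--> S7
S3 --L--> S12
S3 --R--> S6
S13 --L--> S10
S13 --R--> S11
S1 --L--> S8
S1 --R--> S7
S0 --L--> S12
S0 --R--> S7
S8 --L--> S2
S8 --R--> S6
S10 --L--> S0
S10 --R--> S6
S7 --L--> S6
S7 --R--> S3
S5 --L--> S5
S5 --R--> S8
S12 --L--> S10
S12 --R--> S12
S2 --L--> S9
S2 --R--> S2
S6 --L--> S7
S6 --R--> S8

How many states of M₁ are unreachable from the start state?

Starting at S7 and following transitions, the reachable set is {S0, S2, S3, S6, S7, S8, S9, S10, S12}. That leaves S1, S4, S5, S11, S13 unreachable — 5 in total.

5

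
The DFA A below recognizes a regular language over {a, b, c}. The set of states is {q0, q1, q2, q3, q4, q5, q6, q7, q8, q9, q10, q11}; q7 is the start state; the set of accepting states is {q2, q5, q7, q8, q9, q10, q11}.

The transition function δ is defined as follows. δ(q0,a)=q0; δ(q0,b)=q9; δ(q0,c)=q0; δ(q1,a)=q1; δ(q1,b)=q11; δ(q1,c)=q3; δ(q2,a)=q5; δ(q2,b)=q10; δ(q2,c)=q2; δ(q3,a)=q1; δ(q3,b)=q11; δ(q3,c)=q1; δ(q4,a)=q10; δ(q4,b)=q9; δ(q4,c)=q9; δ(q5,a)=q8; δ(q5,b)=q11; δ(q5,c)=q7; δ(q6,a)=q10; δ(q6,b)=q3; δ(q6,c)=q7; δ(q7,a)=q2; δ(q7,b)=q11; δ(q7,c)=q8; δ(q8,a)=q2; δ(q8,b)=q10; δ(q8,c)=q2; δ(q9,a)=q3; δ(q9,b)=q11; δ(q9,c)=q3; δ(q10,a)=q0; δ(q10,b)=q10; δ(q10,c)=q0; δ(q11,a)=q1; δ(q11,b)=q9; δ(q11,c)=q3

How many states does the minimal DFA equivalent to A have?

Reachable states from the start: {q0,q1,q2,q3,q5,q7,q8,q9,q10,q11}. Unreachable: {q4,q6} — drop them.
Initial partition by acceptance: {q2,q5,q7,q8,q9,q10,q11} | {q0,q1,q3}.
Split {q2,q5,q7,q8,q9,q10,q11} by δ(·,a) → {q2,q5,q7,q8} and {q9,q10,q11}.
No further refinement is possible. Final partition (3 blocks): {q2,q5,q7,q8} | {q0,q1,q3} | {q9,q10,q11}.

3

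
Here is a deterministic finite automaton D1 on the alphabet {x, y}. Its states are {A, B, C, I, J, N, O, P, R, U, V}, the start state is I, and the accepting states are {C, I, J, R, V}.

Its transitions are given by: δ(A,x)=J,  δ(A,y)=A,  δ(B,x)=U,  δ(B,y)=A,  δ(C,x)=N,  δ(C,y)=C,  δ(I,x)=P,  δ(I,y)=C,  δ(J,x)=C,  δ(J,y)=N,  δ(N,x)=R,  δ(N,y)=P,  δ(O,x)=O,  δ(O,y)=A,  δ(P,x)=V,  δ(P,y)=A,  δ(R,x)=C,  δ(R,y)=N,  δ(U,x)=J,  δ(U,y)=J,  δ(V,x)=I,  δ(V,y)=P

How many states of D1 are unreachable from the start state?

Starting at I and following transitions, the reachable set is {A, C, I, J, N, P, R, V}. That leaves B, O, U unreachable — 3 in total.

3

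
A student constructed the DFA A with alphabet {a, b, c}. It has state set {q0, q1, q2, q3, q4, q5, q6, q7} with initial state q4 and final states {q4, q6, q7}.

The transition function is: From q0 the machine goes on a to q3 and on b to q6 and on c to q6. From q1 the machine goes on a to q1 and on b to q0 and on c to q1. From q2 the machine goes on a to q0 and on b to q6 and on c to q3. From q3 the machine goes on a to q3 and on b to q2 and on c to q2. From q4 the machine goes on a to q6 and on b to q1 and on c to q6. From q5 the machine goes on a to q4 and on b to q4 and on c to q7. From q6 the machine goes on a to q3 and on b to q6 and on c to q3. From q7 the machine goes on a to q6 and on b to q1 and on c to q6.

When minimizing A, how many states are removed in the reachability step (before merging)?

BFS from q4 reaches {q0, q1, q2, q3, q4, q6}; the 2 state(s) q5, q7 are never visited.

2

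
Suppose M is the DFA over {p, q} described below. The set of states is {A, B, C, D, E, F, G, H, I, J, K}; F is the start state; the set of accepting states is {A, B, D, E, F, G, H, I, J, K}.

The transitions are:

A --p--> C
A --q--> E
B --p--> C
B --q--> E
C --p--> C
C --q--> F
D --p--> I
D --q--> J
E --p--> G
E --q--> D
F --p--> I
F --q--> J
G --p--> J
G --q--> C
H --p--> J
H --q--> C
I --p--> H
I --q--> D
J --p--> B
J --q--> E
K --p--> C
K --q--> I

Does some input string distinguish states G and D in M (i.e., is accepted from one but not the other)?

Reachable states from the start: {B,C,D,E,F,G,H,I,J}. Unreachable: {A,K} — drop them.
P0 = {B,D,E,F,G,H,I,J} | {C}.
Refine {B,D,E,F,G,H,I,J} on symbol p: members go to different blocks, giving {D,E,F,G,H,I,J} and {B}.
Refine {D,E,F,G,H,I,J} on symbol p: members go to different blocks, giving {D,E,F,G,H,I} and {J}.
Split {D,E,F,G,H,I} by δ(·,p) → {D,E,F,I} and {G,H}.
Refine {D,E,F,I} on symbol p: members go to different blocks, giving {D,F} and {E,I}.
No further refinement is possible. Final partition (6 blocks): {D,F} | {C} | {B} | {J} | {G,H} | {E,I}.
G and D end up in different blocks, so they are distinguishable. For instance, the string 'q' is accepted from only D.

Yes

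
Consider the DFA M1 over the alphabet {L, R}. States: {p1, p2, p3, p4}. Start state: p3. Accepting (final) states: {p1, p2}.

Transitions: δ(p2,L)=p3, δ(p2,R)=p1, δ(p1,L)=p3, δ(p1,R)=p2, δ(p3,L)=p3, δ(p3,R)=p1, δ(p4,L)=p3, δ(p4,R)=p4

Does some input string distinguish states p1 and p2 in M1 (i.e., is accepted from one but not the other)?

No

First remove the unreachable states {p4}; 3 states remain.
P0 = {p1,p2} | {p3}.
The partition is now stable with 2 blocks: {p1,p2} | {p3}.
p1 and p2 lie in the same block of the stable partition, so they are equivalent — no string distinguishes them.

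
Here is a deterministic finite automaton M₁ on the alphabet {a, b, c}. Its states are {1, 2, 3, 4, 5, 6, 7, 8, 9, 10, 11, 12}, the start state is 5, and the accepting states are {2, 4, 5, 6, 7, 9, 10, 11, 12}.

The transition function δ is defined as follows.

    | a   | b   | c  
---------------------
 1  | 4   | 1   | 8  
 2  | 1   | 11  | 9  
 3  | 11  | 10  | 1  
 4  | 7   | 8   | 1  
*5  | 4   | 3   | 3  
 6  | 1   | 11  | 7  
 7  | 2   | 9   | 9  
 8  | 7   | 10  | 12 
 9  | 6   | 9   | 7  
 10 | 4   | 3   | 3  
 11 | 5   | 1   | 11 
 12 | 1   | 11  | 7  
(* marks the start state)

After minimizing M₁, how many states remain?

Every state is reachable, so we keep all 12.
Initial partition by acceptance: {2,4,5,6,7,9,10,11,12} | {1,3,8}.
Split {2,4,5,6,7,9,10,11,12} by δ(·,a) → {4,5,7,9,10,11} and {2,6,12}.
Refine {4,5,7,9,10,11} on symbol a: members go to different blocks, giving {4,5,10,11} and {7,9}.
Refine {4,5,10,11} on symbol a: members go to different blocks, giving {5,10,11} and {4}.
On input a, block {5,10,11} splits into {5,10} and {11}.
On input a, block {1,3,8} splits into {1} and {3} and {8}.
Stable partition: {5,10} | {1} | {2,6,12} | {7,9} | {4} | {11} | {3} | {8} — 8 equivalence classes.

8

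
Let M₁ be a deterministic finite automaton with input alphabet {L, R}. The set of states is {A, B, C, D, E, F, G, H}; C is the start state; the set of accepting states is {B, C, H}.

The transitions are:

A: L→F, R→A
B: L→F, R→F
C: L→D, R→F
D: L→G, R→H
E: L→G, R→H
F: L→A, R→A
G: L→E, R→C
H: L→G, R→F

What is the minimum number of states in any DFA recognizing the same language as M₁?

3

States {B} cannot be reached from the start state, so discard them.
Start with accepting vs non-accepting: {C,H} | {A,D,E,F,G}.
On input R, block {A,D,E,F,G} splits into {D,E,G} and {A,F}.
The partition is now stable with 3 blocks: {C,H} | {D,E,G} | {A,F}.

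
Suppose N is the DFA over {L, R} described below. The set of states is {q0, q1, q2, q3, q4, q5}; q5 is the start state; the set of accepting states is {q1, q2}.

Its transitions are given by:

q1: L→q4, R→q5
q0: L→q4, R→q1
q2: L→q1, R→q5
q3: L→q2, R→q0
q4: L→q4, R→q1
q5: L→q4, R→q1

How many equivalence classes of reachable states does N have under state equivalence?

First remove the unreachable states {q0,q2,q3}; 3 states remain.
Start with accepting vs non-accepting: {q1} | {q4,q5}.
Stable partition: {q1} | {q4,q5} — 2 equivalence classes.

2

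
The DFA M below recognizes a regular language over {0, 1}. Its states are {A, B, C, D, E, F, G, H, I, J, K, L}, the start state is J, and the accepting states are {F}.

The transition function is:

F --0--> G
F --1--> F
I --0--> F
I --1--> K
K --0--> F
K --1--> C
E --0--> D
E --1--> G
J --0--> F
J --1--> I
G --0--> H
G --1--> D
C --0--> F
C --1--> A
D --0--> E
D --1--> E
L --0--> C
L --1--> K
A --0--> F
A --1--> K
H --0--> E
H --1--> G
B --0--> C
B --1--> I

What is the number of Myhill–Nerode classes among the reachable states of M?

3

Reachable states from the start: {A,C,D,E,F,G,H,I,J,K}. Unreachable: {B,L} — drop them.
Start with accepting vs non-accepting: {F} | {A,C,D,E,G,H,I,J,K}.
On input 0, block {A,C,D,E,G,H,I,J,K} splits into {A,C,I,J,K} and {D,E,G,H}.
The partition is now stable with 3 blocks: {F} | {A,C,I,J,K} | {D,E,G,H}.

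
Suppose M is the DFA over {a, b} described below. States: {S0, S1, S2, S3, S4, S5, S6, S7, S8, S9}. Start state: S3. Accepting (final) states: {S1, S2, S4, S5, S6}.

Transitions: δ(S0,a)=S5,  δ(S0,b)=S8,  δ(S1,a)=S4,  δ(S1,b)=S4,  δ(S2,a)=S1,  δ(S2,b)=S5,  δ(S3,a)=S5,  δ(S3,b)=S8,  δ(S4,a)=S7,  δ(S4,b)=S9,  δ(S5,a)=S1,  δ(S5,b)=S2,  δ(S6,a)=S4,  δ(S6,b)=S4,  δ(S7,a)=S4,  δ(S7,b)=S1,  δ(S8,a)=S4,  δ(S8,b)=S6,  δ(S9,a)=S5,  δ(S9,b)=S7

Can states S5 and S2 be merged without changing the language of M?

Yes

Reachable states from the start: {S1,S2,S3,S4,S5,S6,S7,S8,S9}. Unreachable: {S0} — drop them.
Start with accepting vs non-accepting: {S1,S2,S4,S5,S6} | {S3,S7,S8,S9}.
Refine {S1,S2,S4,S5,S6} on symbol a: members go to different blocks, giving {S1,S2,S5,S6} and {S4}.
On input a, block {S1,S2,S5,S6} splits into {S1,S6} and {S2,S5}.
Split {S3,S7,S8,S9} by δ(·,a) → {S3,S9} and {S7,S8}.
No further refinement is possible. Final partition (5 blocks): {S1,S6} | {S3,S9} | {S4} | {S2,S5} | {S7,S8}.
S5 and S2 lie in the same block of the stable partition, so they are equivalent — no string distinguishes them.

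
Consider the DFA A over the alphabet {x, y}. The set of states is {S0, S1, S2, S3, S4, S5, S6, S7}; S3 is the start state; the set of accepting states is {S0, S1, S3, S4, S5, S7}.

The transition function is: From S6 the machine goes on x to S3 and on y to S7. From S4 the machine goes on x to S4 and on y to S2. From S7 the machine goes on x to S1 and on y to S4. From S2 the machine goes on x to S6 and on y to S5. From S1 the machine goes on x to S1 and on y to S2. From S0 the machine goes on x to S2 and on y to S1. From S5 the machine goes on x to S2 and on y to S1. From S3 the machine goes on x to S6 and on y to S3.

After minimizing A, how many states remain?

6

First remove the unreachable states {S0}; 7 states remain.
P0 = {S1,S3,S4,S5,S7} | {S2,S6}.
On input x, block {S1,S3,S4,S5,S7} splits into {S1,S4,S7} and {S3,S5}.
Refine {S1,S4,S7} on symbol y: members go to different blocks, giving {S1,S4} and {S7}.
On input x, block {S2,S6} splits into {S2} and {S6}.
On input x, block {S3,S5} splits into {S3} and {S5}.
The partition is now stable with 6 blocks: {S1,S4} | {S2} | {S3} | {S7} | {S6} | {S5}.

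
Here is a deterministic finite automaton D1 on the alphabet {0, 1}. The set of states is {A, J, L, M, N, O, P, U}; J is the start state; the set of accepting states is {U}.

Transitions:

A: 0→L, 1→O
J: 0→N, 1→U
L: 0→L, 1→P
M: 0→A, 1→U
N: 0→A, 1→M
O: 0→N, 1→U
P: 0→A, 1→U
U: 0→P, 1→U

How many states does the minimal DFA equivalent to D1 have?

3

Initial partition by acceptance: {U} | {A,J,L,M,N,O,P}.
Split {A,J,L,M,N,O,P} by δ(·,1) → {J,M,O,P} and {A,L,N}.
The partition is now stable with 3 blocks: {U} | {J,M,O,P} | {A,L,N}.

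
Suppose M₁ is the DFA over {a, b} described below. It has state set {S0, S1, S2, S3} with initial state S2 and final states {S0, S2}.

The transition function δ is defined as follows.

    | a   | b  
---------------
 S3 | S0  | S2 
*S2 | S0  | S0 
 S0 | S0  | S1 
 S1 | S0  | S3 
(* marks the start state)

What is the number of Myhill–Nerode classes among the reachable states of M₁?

4

All states are reachable from the start state.
Initial partition by acceptance: {S0,S2} | {S1,S3}.
Split {S0,S2} by δ(·,b) → {S0} and {S2}.
Split {S1,S3} by δ(·,b) → {S1} and {S3}.
No further refinement is possible. Final partition (4 blocks): {S0} | {S1} | {S2} | {S3}.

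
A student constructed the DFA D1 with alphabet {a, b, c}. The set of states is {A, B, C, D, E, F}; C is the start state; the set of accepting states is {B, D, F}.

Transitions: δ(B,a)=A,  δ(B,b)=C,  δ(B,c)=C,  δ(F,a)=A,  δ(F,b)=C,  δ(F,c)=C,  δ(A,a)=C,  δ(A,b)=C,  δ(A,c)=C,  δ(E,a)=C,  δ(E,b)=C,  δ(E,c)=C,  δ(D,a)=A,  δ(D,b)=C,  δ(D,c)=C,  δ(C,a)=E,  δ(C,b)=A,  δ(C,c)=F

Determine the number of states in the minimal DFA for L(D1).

3

States {B,D} cannot be reached from the start state, so discard them.
P0 = {F} | {A,C,E}.
On input c, block {A,C,E} splits into {A,E} and {C}.
No further refinement is possible. Final partition (3 blocks): {F} | {A,E} | {C}.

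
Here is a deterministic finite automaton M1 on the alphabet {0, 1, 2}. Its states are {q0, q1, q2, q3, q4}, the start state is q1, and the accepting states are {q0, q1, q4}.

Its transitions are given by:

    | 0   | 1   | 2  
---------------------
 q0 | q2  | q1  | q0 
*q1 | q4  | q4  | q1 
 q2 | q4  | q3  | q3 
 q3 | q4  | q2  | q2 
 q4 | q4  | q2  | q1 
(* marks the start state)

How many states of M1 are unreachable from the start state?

Starting at q1 and following transitions, the reachable set is {q1, q2, q3, q4}. That leaves q0 unreachable — 1 in total.

1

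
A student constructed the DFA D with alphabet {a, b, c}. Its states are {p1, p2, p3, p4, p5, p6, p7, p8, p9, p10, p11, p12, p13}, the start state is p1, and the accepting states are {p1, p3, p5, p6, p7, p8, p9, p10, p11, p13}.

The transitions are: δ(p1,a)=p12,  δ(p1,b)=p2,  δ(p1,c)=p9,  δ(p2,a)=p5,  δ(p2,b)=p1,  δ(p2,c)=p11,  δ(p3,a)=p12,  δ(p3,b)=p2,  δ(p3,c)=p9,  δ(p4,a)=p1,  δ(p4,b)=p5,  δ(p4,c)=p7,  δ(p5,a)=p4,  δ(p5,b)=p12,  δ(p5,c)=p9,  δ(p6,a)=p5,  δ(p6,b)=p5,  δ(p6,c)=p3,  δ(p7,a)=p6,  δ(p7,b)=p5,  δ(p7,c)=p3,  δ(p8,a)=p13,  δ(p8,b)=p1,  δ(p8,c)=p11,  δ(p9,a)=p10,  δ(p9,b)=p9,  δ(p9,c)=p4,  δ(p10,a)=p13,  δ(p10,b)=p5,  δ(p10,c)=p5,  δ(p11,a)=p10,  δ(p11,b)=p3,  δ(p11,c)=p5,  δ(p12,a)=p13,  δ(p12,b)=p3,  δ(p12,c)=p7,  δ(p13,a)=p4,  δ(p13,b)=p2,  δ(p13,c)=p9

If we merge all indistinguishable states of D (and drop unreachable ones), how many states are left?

5

States {p8} cannot be reached from the start state, so discard them.
Start with accepting vs non-accepting: {p1,p3,p5,p6,p7,p9,p10,p11,p13} | {p2,p4,p12}.
Split {p1,p3,p5,p6,p7,p9,p10,p11,p13} by δ(·,a) → {p6,p7,p9,p10,p11} and {p1,p3,p5,p13}.
Split {p6,p7,p9,p10,p11} by δ(·,a) → {p7,p9,p11} and {p6,p10}.
Split {p7,p9,p11} by δ(·,b) → {p7,p11} and {p9}.
No further refinement is possible. Final partition (5 blocks): {p7,p11} | {p2,p4,p12} | {p1,p3,p5,p13} | {p6,p10} | {p9}.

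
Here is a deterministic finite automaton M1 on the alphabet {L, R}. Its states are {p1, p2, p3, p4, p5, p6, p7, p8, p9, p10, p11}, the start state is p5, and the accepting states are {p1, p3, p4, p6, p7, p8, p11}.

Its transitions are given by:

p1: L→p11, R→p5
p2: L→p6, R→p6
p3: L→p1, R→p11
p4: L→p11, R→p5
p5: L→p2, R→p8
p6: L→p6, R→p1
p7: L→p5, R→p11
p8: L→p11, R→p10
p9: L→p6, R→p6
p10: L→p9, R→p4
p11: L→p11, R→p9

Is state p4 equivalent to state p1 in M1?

Yes

Reachable states from the start: {p1,p2,p4,p5,p6,p8,p9,p10,p11}. Unreachable: {p3,p7} — drop them.
Start with accepting vs non-accepting: {p1,p4,p6,p8,p11} | {p2,p5,p9,p10}.
Refine {p1,p4,p6,p8,p11} on symbol R: members go to different blocks, giving {p1,p4,p8,p11} and {p6}.
Split {p2,p5,p9,p10} by δ(·,L) → {p2,p9} and {p5,p10}.
Split {p1,p4,p8,p11} by δ(·,R) → {p1,p4,p8} and {p11}.
No further refinement is possible. Final partition (5 blocks): {p1,p4,p8} | {p2,p9} | {p6} | {p5,p10} | {p11}.
p4 and p1 lie in the same block of the stable partition, so they are equivalent — no string distinguishes them.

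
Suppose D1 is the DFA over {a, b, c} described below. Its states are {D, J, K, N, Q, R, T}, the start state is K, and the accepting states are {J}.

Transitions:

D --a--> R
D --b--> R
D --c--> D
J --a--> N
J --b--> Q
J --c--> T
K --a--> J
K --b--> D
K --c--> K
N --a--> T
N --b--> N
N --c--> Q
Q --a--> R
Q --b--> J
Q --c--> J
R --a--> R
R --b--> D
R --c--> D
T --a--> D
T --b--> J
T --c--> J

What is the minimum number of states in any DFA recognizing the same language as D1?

5

P0 = {J} | {D,K,N,Q,R,T}.
Split {D,K,N,Q,R,T} by δ(·,a) → {D,N,Q,R,T} and {K}.
Refine {D,N,Q,R,T} on symbol b: members go to different blocks, giving {D,N,R} and {Q,T}.
On input a, block {D,N,R} splits into {D,R} and {N}.
Stable partition: {J} | {D,R} | {K} | {Q,T} | {N} — 5 equivalence classes.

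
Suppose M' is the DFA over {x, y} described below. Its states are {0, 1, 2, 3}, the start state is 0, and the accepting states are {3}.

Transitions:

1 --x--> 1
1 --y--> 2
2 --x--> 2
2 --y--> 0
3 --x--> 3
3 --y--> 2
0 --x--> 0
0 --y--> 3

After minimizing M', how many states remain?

Reachable states from the start: {0,2,3}. Unreachable: {1} — drop them.
P0 = {3} | {0,2}.
Refine {0,2} on symbol y: members go to different blocks, giving {0} and {2}.
Stable partition: {3} | {0} | {2} — 3 equivalence classes.

3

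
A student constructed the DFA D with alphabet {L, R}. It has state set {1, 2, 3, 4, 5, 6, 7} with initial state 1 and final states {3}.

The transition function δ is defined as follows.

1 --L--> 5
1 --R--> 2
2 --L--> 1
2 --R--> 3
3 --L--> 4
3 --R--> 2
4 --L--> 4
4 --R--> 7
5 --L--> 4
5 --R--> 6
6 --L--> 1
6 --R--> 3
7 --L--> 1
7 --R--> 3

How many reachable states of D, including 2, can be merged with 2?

3

All states are reachable from the start state.
P0 = {3} | {1,2,4,5,6,7}.
Refine {1,2,4,5,6,7} on symbol R: members go to different blocks, giving {1,4,5} and {2,6,7}.
The partition is now stable with 3 blocks: {3} | {1,4,5} | {2,6,7}.
State 2 belongs to the block {2,6,7}, which has 3 states.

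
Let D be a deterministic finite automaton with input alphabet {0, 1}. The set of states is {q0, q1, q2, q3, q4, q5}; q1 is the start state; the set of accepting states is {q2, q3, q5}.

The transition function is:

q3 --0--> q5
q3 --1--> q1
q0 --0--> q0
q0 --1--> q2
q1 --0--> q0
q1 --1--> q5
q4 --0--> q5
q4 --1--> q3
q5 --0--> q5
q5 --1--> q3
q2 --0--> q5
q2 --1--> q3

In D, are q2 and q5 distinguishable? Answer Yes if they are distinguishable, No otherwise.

States {q4} cannot be reached from the start state, so discard them.
Start with accepting vs non-accepting: {q2,q3,q5} | {q0,q1}.
Refine {q2,q3,q5} on symbol 1: members go to different blocks, giving {q2,q5} and {q3}.
Stable partition: {q2,q5} | {q0,q1} | {q3} — 3 equivalence classes.
q2 and q5 lie in the same block of the stable partition, so they are equivalent — no string distinguishes them.

No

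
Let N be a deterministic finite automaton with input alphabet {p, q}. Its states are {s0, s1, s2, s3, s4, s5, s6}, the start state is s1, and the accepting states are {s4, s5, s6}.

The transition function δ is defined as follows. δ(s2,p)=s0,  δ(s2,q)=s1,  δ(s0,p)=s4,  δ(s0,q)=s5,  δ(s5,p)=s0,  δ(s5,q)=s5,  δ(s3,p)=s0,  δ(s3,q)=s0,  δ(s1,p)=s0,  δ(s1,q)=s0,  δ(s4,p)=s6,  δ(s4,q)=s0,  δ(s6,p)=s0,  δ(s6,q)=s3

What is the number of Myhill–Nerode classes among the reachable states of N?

5

States {s2} cannot be reached from the start state, so discard them.
P0 = {s4,s5,s6} | {s0,s1,s3}.
Split {s4,s5,s6} by δ(·,p) → {s5,s6} and {s4}.
Refine {s5,s6} on symbol q: members go to different blocks, giving {s5} and {s6}.
Refine {s0,s1,s3} on symbol p: members go to different blocks, giving {s1,s3} and {s0}.
The partition is now stable with 5 blocks: {s5} | {s1,s3} | {s4} | {s6} | {s0}.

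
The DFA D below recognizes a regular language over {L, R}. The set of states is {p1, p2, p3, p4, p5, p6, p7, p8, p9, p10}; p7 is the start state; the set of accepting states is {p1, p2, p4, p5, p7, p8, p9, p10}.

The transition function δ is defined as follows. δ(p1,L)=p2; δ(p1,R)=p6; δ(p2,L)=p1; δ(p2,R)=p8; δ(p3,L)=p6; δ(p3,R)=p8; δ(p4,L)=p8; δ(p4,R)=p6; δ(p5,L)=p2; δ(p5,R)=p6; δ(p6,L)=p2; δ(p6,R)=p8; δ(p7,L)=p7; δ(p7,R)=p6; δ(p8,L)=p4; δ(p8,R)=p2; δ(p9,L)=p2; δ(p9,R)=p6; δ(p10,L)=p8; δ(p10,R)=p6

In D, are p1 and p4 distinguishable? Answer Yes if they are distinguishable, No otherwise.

No

First remove the unreachable states {p3,p5,p9,p10}; 6 states remain.
Start with accepting vs non-accepting: {p1,p2,p4,p7,p8} | {p6}.
Refine {p1,p2,p4,p7,p8} on symbol R: members go to different blocks, giving {p1,p4,p7} and {p2,p8}.
Refine {p1,p4,p7} on symbol L: members go to different blocks, giving {p1,p4} and {p7}.
Stable partition: {p1,p4} | {p6} | {p2,p8} | {p7} — 4 equivalence classes.
p1 and p4 lie in the same block of the stable partition, so they are equivalent — no string distinguishes them.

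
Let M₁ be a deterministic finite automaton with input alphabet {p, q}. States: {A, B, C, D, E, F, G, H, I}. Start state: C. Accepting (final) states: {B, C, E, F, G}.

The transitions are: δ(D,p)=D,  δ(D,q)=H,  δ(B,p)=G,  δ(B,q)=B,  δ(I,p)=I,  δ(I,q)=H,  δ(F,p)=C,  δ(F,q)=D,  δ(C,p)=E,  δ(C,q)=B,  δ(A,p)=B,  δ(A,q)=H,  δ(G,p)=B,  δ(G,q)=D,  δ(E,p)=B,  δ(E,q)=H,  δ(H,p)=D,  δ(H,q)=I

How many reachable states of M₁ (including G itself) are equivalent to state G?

2

States {A,F} cannot be reached from the start state, so discard them.
P0 = {B,C,E,G} | {D,H,I}.
Refine {B,C,E,G} on symbol q: members go to different blocks, giving {B,C} and {E,G}.
The partition is now stable with 3 blocks: {B,C} | {D,H,I} | {E,G}.
The equivalence class containing G is {E,G}, of size 2.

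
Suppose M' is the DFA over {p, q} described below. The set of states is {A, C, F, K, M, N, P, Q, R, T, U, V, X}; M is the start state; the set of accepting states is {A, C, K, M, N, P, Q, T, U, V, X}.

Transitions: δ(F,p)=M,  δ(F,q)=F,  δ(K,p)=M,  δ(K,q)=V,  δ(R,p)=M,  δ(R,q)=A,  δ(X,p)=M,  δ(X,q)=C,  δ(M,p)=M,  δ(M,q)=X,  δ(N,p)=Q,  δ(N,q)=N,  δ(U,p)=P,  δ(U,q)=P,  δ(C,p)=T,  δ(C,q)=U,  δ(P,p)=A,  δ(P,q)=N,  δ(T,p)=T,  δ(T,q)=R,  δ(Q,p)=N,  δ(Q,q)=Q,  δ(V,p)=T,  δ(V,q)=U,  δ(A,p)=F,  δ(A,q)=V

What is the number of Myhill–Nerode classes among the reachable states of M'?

10

States {K} cannot be reached from the start state, so discard them.
Start with accepting vs non-accepting: {A,C,M,N,P,Q,T,U,V,X} | {F,R}.
On input p, block {A,C,M,N,P,Q,T,U,V,X} splits into {C,M,N,P,Q,T,U,V,X} and {A}.
Split {C,M,N,P,Q,T,U,V,X} by δ(·,p) → {C,M,N,Q,T,U,V,X} and {P}.
On input p, block {C,M,N,Q,T,U,V,X} splits into {C,M,N,Q,T,V,X} and {U}.
Split {C,M,N,Q,T,V,X} by δ(·,q) → {M,N,Q,X} and {C,V} and {T}.
Refine {M,N,Q,X} on symbol q: members go to different blocks, giving {M,N,Q} and {X}.
Split {M,N,Q} by δ(·,q) → {N,Q} and {M}.
Refine {F,R} on symbol q: members go to different blocks, giving {F} and {R}.
The partition is now stable with 10 blocks: {N,Q} | {F} | {A} | {P} | {U} | {C,V} | {T} | {X} | {M} | {R}.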